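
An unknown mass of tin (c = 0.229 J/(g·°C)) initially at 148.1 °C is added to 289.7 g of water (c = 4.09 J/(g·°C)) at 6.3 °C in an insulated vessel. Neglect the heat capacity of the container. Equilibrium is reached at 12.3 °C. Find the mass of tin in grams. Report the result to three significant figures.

m = 229 g

q_gained = (289.7 × 4.09) × (12.3 − 6.3) = 7109 J
q_lost = m × 0.229 × (148.1 − 12.3) = 31.0982 m
m = 7109 / 31.0982 = 229 g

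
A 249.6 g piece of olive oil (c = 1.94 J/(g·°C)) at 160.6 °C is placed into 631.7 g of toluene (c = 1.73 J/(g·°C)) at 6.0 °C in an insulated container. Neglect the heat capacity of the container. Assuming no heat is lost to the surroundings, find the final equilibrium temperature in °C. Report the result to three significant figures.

Heat lost by olive oil = heat gained by toluene.
(249.6)(1.94)(160.6 − T) = (631.7)(1.73)(T − 6.0)
484.224 (160.6 − T) = 1092.841 (T − 6.0)
77766 − 484.224 T = 1092.841 T − 6557.0
84323.0 = 1577.065 T
T = 53.47 °C

T_f = 53.5 °C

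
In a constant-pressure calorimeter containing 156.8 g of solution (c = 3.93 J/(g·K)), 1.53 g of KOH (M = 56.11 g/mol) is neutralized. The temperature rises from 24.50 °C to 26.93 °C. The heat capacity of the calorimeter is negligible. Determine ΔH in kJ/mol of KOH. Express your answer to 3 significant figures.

|ΔT| = |26.93 − 24.50| = 2.43 °C
|q_surr| = (156.8 × 3.93) × 2.43 = 616.224 × 2.43 = 1497 J
n(KOH) = 1.53 / 56.11 = 0.02727 mol
Temperature rose, so q_rxn = −|q_surr| = -1.497 kJ
ΔH = q_rxn / n = -54.90 kJ/mol

ΔH = -54.9 kJ/mol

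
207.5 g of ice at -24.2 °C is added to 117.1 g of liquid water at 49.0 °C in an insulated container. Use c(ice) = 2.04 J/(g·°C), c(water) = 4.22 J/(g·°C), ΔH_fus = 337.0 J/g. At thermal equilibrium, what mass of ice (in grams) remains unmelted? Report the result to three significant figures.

Heat to warm all ice to 0 °C: 207.5×2.04×24.2 = 10244 J
Heat released by water cooling to 0 °C: 117.1×4.22×49.0 = 24214 J
24214 J < 10244 + 207.5×337.0 = 80171.5 J, so not all ice melts; final T = 0 °C.
Heat left for melting: 24214 − 10244 = 13970 J
Mass melted = 13970 / 337.0 = 41.45 g
Ice remaining = 207.5 − 41.45 = 166.05 g

m_ice remaining = 166 g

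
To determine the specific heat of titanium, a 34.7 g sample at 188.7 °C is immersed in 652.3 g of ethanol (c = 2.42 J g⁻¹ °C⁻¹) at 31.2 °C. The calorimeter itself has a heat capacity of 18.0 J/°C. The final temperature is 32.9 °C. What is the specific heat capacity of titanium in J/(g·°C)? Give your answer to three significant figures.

q_gained = (652.3 × 2.42 + 18.0) × (32.9 − 31.2) = 2714 J
q_lost = 34.7 × c × (188.7 − 32.9) = 5406.26 c
Set equal: c = 2714 / 5406.26 = 0.502 J/(g·°C)

c = 0.502 J/(g·°C)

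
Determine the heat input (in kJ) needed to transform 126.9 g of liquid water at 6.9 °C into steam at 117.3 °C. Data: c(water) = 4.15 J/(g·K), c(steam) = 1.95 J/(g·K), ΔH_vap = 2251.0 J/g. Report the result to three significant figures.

q1 (heat water 6.9→100.0 °C): 126.9 × 4.15 × 93.1 = 49030 J
q2 (vaporize at 100 °C): 126.9 × 2251.0 = 285652 J
q3 (heat steam 100.0→117.3 °C): 126.9 × 1.95 × 17.3 = 4281 J
Total: 49030 + 285652 + 4281 = 338963 J = 339 kJ

q = 339 kJ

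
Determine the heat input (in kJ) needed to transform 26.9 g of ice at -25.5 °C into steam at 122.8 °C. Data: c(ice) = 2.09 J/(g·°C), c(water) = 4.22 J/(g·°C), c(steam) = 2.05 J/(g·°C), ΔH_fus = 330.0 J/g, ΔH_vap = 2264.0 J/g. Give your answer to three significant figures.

q1 (heat ice -25.5→0.0 °C): 26.9 × 2.09 × 25.5 = 1434 J
q2 (melt at 0 °C): 26.9 × 330.0 = 8877 J
q3 (heat water 0.0→100.0 °C): 26.9 × 4.22 × 100.0 = 11352 J
q4 (vaporize at 100 °C): 26.9 × 2264.0 = 60902 J
q5 (heat steam 100.0→122.8 °C): 26.9 × 2.05 × 22.8 = 1257 J
Total: 1434 + 8877 + 11352 + 60902 + 1257 = 83822 J = 83.8 kJ

q = 83.8 kJ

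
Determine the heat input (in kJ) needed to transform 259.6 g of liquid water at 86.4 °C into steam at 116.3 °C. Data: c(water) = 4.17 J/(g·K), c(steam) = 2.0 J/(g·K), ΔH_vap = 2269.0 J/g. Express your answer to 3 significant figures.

q = 612 kJ

q1 (heat water 86.4→100.0 °C): 259.6 × 4.17 × 13.6 = 14722 J
q2 (vaporize at 100 °C): 259.6 × 2269.0 = 589032 J
q3 (heat steam 100.0→116.3 °C): 259.6 × 2.0 × 16.3 = 8463 J
Total: 14722 + 589032 + 8463 = 612217 J = 612 kJ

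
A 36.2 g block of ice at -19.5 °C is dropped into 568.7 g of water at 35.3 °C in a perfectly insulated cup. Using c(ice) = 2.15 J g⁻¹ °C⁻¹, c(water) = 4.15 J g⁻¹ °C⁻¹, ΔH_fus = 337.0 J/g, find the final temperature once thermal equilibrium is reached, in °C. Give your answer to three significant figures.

T_f = 27.7 °C

Heat to bring ice to 0 °C and melt it: q₁ = 36.2×2.15×19.5 + 36.2×337.0 = 13717 J
Heat the water can supply cooling to 0 °C: 568.7×4.15×35.3 = 83311.7 J > q₁, so all ice melts.
Energy balance: 568.7×4.15×(35.3 − T) = 13717 + 36.2×4.15×(T − 0)
2360.105(35.3 − T) = 13717 + 150.23 T
83311.7 − 13717 = 2510.335 T
T = 69594.7 / 2510.335 = 27.72 °C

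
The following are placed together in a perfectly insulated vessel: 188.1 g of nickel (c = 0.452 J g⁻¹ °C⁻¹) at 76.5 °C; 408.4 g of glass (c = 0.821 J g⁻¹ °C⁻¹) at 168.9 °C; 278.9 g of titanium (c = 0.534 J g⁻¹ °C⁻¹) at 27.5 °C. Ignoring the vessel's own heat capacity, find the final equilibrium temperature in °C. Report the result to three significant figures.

T_f = 118 °C

Σ mᵢcᵢ(T − Tᵢ) = 0  ⇒  T = Σ mᵢcᵢTᵢ / Σ mᵢcᵢ
Σ mᵢcᵢ = 188.1×0.452 + 408.4×0.821 + 278.9×0.534 = 569.2502
Σ mᵢcᵢTᵢ = 85.0212×76.5 + 335.2964×168.9 + 148.9326×27.5 = 67231
T = 67231 / 569.2502 = 118.1 °C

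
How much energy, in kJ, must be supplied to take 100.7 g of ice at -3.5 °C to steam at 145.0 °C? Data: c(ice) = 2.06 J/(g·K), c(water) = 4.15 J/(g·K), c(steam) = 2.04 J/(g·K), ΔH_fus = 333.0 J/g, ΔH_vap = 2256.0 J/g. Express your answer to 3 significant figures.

q1 (heat ice -3.5→0.0 °C): 100.7 × 2.06 × 3.5 = 726 J
q2 (melt at 0 °C): 100.7 × 333.0 = 33533 J
q3 (heat water 0.0→100.0 °C): 100.7 × 4.15 × 100.0 = 41791 J
q4 (vaporize at 100 °C): 100.7 × 2256.0 = 227179 J
q5 (heat steam 100.0→145.0 °C): 100.7 × 2.04 × 45.0 = 9244 J
Total: 726 + 33533 + 41791 + 227179 + 9244 = 312473 J = 312 kJ

q = 312 kJ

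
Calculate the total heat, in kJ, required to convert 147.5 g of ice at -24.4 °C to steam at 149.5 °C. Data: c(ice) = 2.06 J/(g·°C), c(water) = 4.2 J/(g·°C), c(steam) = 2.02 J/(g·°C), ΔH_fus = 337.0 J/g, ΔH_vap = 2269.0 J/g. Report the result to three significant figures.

q = 468 kJ

q1 (heat ice -24.4→0.0 °C): 147.5 × 2.06 × 24.4 = 7414 J
q2 (melt at 0 °C): 147.5 × 337.0 = 49708 J
q3 (heat water 0.0→100.0 °C): 147.5 × 4.2 × 100.0 = 61950 J
q4 (vaporize at 100 °C): 147.5 × 2269.0 = 334678 J
q5 (heat steam 100.0→149.5 °C): 147.5 × 2.02 × 49.5 = 14749 J
Total: 7414 + 49708 + 61950 + 334678 + 14749 = 468499 J = 468 kJ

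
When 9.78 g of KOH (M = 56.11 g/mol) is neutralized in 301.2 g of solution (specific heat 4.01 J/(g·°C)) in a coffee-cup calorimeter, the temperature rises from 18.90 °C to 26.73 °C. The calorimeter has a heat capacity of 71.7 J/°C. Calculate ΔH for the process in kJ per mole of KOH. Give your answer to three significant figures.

|ΔT| = |26.73 − 18.90| = 7.83 °C
|q_surr| = (301.2 × 4.01 + 71.7) × 7.83 = 1279.512 × 7.83 = 10020 J
n(KOH) = 9.78 / 56.11 = 0.1743 mol
Temperature rose, so q_rxn = −|q_surr| = -10.02 kJ
ΔH = q_rxn / n = -57.49 kJ/mol

ΔH = -57.5 kJ/mol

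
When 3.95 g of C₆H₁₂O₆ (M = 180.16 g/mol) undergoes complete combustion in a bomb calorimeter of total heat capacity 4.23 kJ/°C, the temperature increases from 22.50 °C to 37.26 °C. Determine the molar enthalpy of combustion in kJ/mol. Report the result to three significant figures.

ΔH = -2850 kJ/mol

ΔT = 37.26 − 22.50 = 14.76 °C
q_cal = C_cal × ΔT = 4.23 × 14.76 = 62.4348 kJ
n = 3.95 / 180.16 = 0.02192 mol
q_rxn = −q_cal = -62.4348 kJ
ΔH = -62.4348 / 0.02192 = -2848 kJ/mol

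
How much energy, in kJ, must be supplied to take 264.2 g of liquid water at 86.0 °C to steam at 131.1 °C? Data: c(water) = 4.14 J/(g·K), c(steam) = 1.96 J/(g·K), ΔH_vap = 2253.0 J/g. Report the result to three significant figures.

q1 (heat water 86.0→100.0 °C): 264.2 × 4.14 × 14.0 = 15313 J
q2 (vaporize at 100 °C): 264.2 × 2253.0 = 595243 J
q3 (heat steam 100.0→131.1 °C): 264.2 × 1.96 × 31.1 = 16105 J
Total: 15313 + 595243 + 16105 = 626661 J = 627 kJ

q = 627 kJ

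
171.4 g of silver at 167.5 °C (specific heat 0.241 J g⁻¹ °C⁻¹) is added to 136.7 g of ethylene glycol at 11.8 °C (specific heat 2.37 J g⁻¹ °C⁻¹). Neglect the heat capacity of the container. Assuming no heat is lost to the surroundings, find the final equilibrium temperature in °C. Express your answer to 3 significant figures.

Heat lost by silver = heat gained by ethylene glycol.
(171.4)(0.241)(167.5 − T) = (136.7)(2.37)(T − 11.8)
41.3074 (167.5 − T) = 323.979 (T − 11.8)
6919.0 − 41.3074 T = 323.979 T − 3823.0
10742.0 = 365.2864 T
T = 29.41 °C

T_f = 29.4 °C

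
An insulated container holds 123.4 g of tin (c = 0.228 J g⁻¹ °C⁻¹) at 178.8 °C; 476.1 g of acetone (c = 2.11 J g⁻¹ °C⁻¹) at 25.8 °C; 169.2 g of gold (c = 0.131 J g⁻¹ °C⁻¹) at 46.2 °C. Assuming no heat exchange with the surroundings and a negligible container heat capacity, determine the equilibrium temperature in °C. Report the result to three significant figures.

T_f = 30.3 °C

Σ mᵢcᵢ(T − Tᵢ) = 0  ⇒  T = Σ mᵢcᵢTᵢ / Σ mᵢcᵢ
Σ mᵢcᵢ = 123.4×0.228 + 476.1×2.11 + 169.2×0.131 = 1054.8714
Σ mᵢcᵢTᵢ = 28.1352×178.8 + 1004.571×25.8 + 22.1652×46.2 = 31973
T = 31973 / 1054.8714 = 30.31 °C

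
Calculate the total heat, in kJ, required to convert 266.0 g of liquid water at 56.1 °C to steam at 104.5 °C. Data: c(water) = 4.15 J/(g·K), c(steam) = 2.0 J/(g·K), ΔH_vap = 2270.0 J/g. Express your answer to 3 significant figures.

q = 655 kJ

q1 (heat water 56.1→100.0 °C): 266.0 × 4.15 × 43.9 = 48461 J
q2 (vaporize at 100 °C): 266.0 × 2270.0 = 603820 J
q3 (heat steam 100.0→104.5 °C): 266.0 × 2.0 × 4.5 = 2394 J
Total: 48461 + 603820 + 2394 = 654675 J = 655 kJ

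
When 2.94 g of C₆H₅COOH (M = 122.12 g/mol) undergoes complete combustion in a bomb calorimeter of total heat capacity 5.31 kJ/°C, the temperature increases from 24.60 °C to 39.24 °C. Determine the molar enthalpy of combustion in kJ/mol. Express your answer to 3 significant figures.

ΔT = 39.24 − 24.60 = 14.64 °C
q_cal = C_cal × ΔT = 5.31 × 14.64 = 77.7384 kJ
n = 2.94 / 122.12 = 0.02407 mol
q_rxn = −q_cal = -77.7384 kJ
ΔH = -77.7384 / 0.02407 = -3230 kJ/mol

ΔH = -3230 kJ/mol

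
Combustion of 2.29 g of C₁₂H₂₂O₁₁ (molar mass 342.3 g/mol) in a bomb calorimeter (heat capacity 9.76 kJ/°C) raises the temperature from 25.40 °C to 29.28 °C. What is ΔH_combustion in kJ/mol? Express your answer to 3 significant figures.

ΔT = 29.28 − 25.40 = 3.88 °C
q_cal = C_cal × ΔT = 9.76 × 3.88 = 37.8688 kJ
n = 2.29 / 342.3 = 0.006690 mol
q_rxn = −q_cal = -37.8688 kJ
ΔH = -37.8688 / 0.006690 = -5661 kJ/mol

ΔH = -5660 kJ/mol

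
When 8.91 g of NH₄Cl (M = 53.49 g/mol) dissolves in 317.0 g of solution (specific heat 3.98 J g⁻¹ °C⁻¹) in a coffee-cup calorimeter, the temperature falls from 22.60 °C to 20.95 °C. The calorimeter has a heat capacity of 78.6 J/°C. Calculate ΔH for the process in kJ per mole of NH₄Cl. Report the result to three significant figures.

ΔH = 13.3 kJ/mol

|ΔT| = |20.95 − 22.60| = 1.65 °C
|q_surr| = (317.0 × 3.98 + 78.6) × 1.65 = 1340.26 × 1.65 = 2211 J
n(NH₄Cl) = 8.91 / 53.49 = 0.1666 mol
Temperature fell, so q_rxn = +|q_surr| = 2.211 kJ
ΔH = q_rxn / n = 13.27 kJ/mol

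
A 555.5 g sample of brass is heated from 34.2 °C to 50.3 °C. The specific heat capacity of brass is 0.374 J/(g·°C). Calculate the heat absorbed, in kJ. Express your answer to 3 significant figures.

q = 3.34 kJ

q = m c ΔT = 555.5 × 0.374 × (50.3 − 34.2)
q = 555.5 × 0.374 × 16.1 = 3344.9 J = 3.34 kJ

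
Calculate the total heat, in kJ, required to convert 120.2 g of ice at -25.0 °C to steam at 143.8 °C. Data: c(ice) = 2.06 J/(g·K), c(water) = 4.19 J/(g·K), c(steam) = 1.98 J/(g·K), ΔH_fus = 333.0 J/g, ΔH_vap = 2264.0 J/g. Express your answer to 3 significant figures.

q1 (heat ice -25.0→0.0 °C): 120.2 × 2.06 × 25.0 = 6190 J
q2 (melt at 0 °C): 120.2 × 333.0 = 40027 J
q3 (heat water 0.0→100.0 °C): 120.2 × 4.19 × 100.0 = 50364 J
q4 (vaporize at 100 °C): 120.2 × 2264.0 = 272133 J
q5 (heat steam 100.0→143.8 °C): 120.2 × 1.98 × 43.8 = 10424 J
Total: 6190 + 40027 + 50364 + 272133 + 10424 = 379138 J = 379 kJ

q = 379 kJ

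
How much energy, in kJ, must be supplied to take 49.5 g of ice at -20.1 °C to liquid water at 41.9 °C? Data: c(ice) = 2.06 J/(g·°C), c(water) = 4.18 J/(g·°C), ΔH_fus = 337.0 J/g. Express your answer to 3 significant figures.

q1 (heat ice -20.1→0.0 °C): 49.5 × 2.06 × 20.1 = 2050 J
q2 (melt at 0 °C): 49.5 × 337.0 = 16682 J
q3 (heat water 0.0→41.9 °C): 49.5 × 4.18 × 41.9 = 8670 J
Total: 2050 + 16682 + 8670 = 27402 J = 27.4 kJ

q = 27.4 kJ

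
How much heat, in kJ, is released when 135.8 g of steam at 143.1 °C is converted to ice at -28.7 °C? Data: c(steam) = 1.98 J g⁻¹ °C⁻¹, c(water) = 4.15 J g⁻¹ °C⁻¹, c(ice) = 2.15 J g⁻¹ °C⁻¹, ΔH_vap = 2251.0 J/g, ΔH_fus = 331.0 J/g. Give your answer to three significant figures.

q1 (cool steam 143.1→100 °C): 135.8 × 1.98 × 43.1 = 11589 J
q2 (condense at 100 °C): 135.8 × 2251.0 = 305686 J
q3 (cool water 100→0 °C): 135.8 × 4.15 × 100.0 = 56357 J
q4 (freeze at 0 °C): 135.8 × 331.0 = 44950 J
q5 (cool ice 0→-28.7 °C): 135.8 × 2.15 × 28.7 = 8380 J
Total: 11589 + 305686 + 56357 + 44950 + 8380 = 426962 J = 427 kJ

q = 427 kJ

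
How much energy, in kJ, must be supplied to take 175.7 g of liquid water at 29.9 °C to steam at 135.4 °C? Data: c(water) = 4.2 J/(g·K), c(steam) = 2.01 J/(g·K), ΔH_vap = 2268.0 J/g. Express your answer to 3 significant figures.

q1 (heat water 29.9→100.0 °C): 175.7 × 4.2 × 70.1 = 51730 J
q2 (vaporize at 100 °C): 175.7 × 2268.0 = 398488 J
q3 (heat steam 100.0→135.4 °C): 175.7 × 2.01 × 35.4 = 12502 J
Total: 51730 + 398488 + 12502 = 462720 J = 463 kJ

q = 463 kJ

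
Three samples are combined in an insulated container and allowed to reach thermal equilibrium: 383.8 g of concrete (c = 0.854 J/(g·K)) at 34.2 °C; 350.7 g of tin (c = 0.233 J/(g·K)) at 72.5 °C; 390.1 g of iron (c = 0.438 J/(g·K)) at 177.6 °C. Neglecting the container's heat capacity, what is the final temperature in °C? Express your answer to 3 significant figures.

Σ mᵢcᵢ(T − Tᵢ) = 0  ⇒  T = Σ mᵢcᵢTᵢ / Σ mᵢcᵢ
Σ mᵢcᵢ = 383.8×0.854 + 350.7×0.233 + 390.1×0.438 = 580.3421
Σ mᵢcᵢTᵢ = 327.7652×34.2 + 81.7131×72.5 + 170.8638×177.6 = 47479
T = 47479 / 580.3421 = 81.81 °C

T_f = 81.8 °C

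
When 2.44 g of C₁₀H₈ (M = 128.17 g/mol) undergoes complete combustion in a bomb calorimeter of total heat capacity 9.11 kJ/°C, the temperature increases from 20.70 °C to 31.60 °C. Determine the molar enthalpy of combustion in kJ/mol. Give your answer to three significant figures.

ΔH = -5220 kJ/mol

ΔT = 31.60 − 20.70 = 10.90 °C
q_cal = C_cal × ΔT = 9.11 × 10.90 = 99.299 kJ
n = 2.44 / 128.17 = 0.01904 mol
q_rxn = −q_cal = -99.299 kJ
ΔH = -99.299 / 0.01904 = -5215 kJ/mol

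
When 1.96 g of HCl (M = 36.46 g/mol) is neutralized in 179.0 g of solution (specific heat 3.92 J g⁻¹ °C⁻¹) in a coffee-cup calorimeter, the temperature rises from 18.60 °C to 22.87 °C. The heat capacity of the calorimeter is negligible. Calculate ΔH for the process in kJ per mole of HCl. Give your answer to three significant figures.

|ΔT| = |22.87 − 18.60| = 4.27 °C
|q_surr| = (179.0 × 3.92) × 4.27 = 701.68 × 4.27 = 2996 J
n(HCl) = 1.96 / 36.46 = 0.05376 mol
Temperature rose, so q_rxn = −|q_surr| = -2.996 kJ
ΔH = q_rxn / n = -55.73 kJ/mol

ΔH = -55.7 kJ/mol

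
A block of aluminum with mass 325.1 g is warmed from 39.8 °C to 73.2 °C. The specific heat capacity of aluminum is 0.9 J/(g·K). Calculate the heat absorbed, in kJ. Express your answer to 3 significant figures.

q = m c ΔT = 325.1 × 0.9 × (73.2 − 39.8)
q = 325.1 × 0.9 × 33.4 = 9773 J = 9.77 kJ

q = 9.77 kJ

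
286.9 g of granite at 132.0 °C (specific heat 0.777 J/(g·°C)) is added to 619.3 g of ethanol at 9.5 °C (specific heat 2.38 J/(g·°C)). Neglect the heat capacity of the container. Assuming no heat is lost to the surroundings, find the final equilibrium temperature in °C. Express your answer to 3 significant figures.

T_f = 25.6 °C

Heat lost by granite = heat gained by ethanol.
(286.9)(0.777)(132.0 − T) = (619.3)(2.38)(T − 9.5)
222.9213 (132.0 − T) = 1473.934 (T − 9.5)
29426 − 222.9213 T = 1473.934 T − 14002
43428 = 1696.8553 T
T = 25.59 °C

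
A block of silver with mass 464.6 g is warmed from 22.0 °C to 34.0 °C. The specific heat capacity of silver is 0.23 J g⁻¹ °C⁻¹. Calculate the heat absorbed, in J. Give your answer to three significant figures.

q = m c ΔT = 464.6 × 0.23 × (34.0 − 22.0)
q = 464.6 × 0.23 × 12.0 = 1282 J

q = 1280 J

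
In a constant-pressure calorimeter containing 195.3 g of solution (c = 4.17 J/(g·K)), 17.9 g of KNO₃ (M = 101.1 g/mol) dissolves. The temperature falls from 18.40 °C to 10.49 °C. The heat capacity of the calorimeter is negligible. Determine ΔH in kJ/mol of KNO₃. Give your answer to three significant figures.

ΔH = 36.4 kJ/mol

|ΔT| = |10.49 − 18.40| = 7.91 °C
|q_surr| = (195.3 × 4.17) × 7.91 = 814.401 × 7.91 = 6442 J
n(KNO₃) = 17.9 / 101.1 = 0.1771 mol
Temperature fell, so q_rxn = +|q_surr| = 6.442 kJ
ΔH = q_rxn / n = 36.37 kJ/mol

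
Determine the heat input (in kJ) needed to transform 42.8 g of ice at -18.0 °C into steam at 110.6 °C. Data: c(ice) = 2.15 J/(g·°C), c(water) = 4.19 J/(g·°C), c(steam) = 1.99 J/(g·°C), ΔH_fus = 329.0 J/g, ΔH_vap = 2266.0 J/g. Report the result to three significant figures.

q1 (heat ice -18.0→0.0 °C): 42.8 × 2.15 × 18.0 = 1656 J
q2 (melt at 0 °C): 42.8 × 329.0 = 14081 J
q3 (heat water 0.0→100.0 °C): 42.8 × 4.19 × 100.0 = 17933 J
q4 (vaporize at 100 °C): 42.8 × 2266.0 = 96985 J
q5 (heat steam 100.0→110.6 °C): 42.8 × 1.99 × 10.6 = 903 J
Total: 1656 + 14081 + 17933 + 96985 + 903 = 131558 J = 132 kJ

q = 132 kJ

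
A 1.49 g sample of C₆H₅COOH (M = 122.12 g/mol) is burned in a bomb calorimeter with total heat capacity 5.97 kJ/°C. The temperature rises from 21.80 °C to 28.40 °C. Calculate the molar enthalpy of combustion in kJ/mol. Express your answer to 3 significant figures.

ΔT = 28.40 − 21.80 = 6.60 °C
q_cal = C_cal × ΔT = 5.97 × 6.60 = 39.402 kJ
n = 1.49 / 122.12 = 0.01220 mol
q_rxn = −q_cal = -39.402 kJ
ΔH = -39.402 / 0.01220 = -3230 kJ/mol

ΔH = -3230 kJ/mol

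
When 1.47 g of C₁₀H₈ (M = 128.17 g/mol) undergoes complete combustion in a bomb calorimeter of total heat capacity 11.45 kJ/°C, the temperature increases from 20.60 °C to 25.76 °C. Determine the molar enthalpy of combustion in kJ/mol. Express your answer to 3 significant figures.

ΔH = -5150 kJ/mol

ΔT = 25.76 − 20.60 = 5.16 °C
q_cal = C_cal × ΔT = 11.45 × 5.16 = 59.082 kJ
n = 1.47 / 128.17 = 0.01147 mol
q_rxn = −q_cal = -59.082 kJ
ΔH = -59.082 / 0.01147 = -5151 kJ/mol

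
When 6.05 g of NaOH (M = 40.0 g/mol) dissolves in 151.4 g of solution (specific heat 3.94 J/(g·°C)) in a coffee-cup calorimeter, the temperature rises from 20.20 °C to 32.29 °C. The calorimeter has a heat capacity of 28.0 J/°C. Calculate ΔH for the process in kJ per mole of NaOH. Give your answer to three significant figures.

ΔH = -49.9 kJ/mol

|ΔT| = |32.29 − 20.20| = 12.09 °C
|q_surr| = (151.4 × 3.94 + 28.0) × 12.09 = 624.516 × 12.09 = 7550 J
n(NaOH) = 6.05 / 40.0 = 0.1513 mol
Temperature rose, so q_rxn = −|q_surr| = -7.550 kJ
ΔH = q_rxn / n = -49.90 kJ/mol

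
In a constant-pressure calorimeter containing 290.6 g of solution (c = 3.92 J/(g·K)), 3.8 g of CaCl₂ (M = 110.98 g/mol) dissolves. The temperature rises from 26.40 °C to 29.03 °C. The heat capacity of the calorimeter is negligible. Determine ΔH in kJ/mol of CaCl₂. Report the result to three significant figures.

|ΔT| = |29.03 − 26.40| = 2.63 °C
|q_surr| = (290.6 × 3.92) × 2.63 = 1139.152 × 2.63 = 2996 J
n(CaCl₂) = 3.8 / 110.98 = 0.03424 mol
Temperature rose, so q_rxn = −|q_surr| = -2.996 kJ
ΔH = q_rxn / n = -87.50 kJ/mol

ΔH = -87.5 kJ/mol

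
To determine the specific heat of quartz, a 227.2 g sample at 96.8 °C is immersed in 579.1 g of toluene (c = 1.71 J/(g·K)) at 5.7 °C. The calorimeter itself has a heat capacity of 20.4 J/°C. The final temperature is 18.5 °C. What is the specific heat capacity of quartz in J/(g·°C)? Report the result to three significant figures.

c = 0.727 J/(g·°C)

q_gained = (579.1 × 1.71 + 20.4) × (18.5 − 5.7) = 12940 J
q_lost = 227.2 × c × (96.8 − 18.5) = 17789.76 c
Set equal: c = 12940 / 17789.76 = 0.727 J/(g·°C)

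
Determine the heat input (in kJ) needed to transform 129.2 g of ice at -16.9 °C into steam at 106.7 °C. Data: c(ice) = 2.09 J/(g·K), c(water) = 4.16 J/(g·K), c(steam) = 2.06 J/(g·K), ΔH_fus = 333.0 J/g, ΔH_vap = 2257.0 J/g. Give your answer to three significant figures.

q = 395 kJ

q1 (heat ice -16.9→0.0 °C): 129.2 × 2.09 × 16.9 = 4563 J
q2 (melt at 0 °C): 129.2 × 333.0 = 43024 J
q3 (heat water 0.0→100.0 °C): 129.2 × 4.16 × 100.0 = 53747 J
q4 (vaporize at 100 °C): 129.2 × 2257.0 = 291604 J
q5 (heat steam 100.0→106.7 °C): 129.2 × 2.06 × 6.7 = 1783 J
Total: 4563 + 43024 + 53747 + 291604 + 1783 = 394721 J = 395 kJ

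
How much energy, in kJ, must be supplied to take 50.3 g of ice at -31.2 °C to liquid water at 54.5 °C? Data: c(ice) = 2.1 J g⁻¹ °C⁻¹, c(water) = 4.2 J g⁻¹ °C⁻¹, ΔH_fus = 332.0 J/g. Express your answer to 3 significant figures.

q1 (heat ice -31.2→0.0 °C): 50.3 × 2.1 × 31.2 = 3296 J
q2 (melt at 0 °C): 50.3 × 332.0 = 16700 J
q3 (heat water 0.0→54.5 °C): 50.3 × 4.2 × 54.5 = 11514 J
Total: 3296 + 16700 + 11514 = 31510 J = 31.5 kJ

q = 31.5 kJ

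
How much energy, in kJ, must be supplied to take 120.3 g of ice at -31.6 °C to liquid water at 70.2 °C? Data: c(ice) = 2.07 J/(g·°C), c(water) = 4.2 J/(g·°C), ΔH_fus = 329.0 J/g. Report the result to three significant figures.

q1 (heat ice -31.6→0.0 °C): 120.3 × 2.07 × 31.6 = 7869 J
q2 (melt at 0 °C): 120.3 × 329.0 = 39579 J
q3 (heat water 0.0→70.2 °C): 120.3 × 4.2 × 70.2 = 35469 J
Total: 7869 + 39579 + 35469 = 82917 J = 82.9 kJ

q = 82.9 kJ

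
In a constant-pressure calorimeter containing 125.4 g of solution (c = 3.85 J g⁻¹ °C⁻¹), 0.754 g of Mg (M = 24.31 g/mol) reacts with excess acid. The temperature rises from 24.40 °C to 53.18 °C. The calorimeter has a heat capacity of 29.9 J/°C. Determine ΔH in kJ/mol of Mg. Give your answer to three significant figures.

ΔH = -476 kJ/mol

|ΔT| = |53.18 − 24.40| = 28.78 °C
|q_surr| = (125.4 × 3.85 + 29.9) × 28.78 = 512.69 × 28.78 = 14760 J
n(Mg) = 0.754 / 24.31 = 0.03102 mol
Temperature rose, so q_rxn = −|q_surr| = -14.76 kJ
ΔH = q_rxn / n = -475.8 kJ/mol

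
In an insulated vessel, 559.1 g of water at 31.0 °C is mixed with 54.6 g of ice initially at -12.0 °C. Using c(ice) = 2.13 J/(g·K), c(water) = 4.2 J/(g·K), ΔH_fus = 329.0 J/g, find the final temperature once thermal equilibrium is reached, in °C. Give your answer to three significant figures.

Heat to bring ice to 0 °C and melt it: q₁ = 54.6×2.13×12.0 + 54.6×329.0 = 19359 J
Heat the water can supply cooling to 0 °C: 559.1×4.2×31.0 = 72794.8 J > q₁, so all ice melts.
Energy balance: 559.1×4.2×(31.0 − T) = 19359 + 54.6×4.2×(T − 0)
2348.22(31.0 − T) = 19359 + 229.32 T
72794.8 − 19359 = 2577.54 T
T = 53435.8 / 2577.54 = 20.73 °C

T_f = 20.7 °C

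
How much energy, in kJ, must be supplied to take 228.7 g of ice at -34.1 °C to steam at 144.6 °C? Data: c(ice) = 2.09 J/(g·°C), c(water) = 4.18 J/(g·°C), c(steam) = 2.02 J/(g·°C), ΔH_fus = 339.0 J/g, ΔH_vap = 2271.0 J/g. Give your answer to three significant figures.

q1 (heat ice -34.1→0.0 °C): 228.7 × 2.09 × 34.1 = 16299 J
q2 (melt at 0 °C): 228.7 × 339.0 = 77529 J
q3 (heat water 0.0→100.0 °C): 228.7 × 4.18 × 100.0 = 95597 J
q4 (vaporize at 100 °C): 228.7 × 2271.0 = 519378 J
q5 (heat steam 100.0→144.6 °C): 228.7 × 2.02 × 44.6 = 20604 J
Total: 16299 + 77529 + 95597 + 519378 + 20604 = 729407 J = 729 kJ

q = 729 kJ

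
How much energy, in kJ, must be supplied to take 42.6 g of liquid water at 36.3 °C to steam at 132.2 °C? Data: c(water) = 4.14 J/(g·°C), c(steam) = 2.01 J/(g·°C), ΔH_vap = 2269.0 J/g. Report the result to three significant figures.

q = 111 kJ

q1 (heat water 36.3→100.0 °C): 42.6 × 4.14 × 63.7 = 11234 J
q2 (vaporize at 100 °C): 42.6 × 2269.0 = 96659 J
q3 (heat steam 100.0→132.2 °C): 42.6 × 2.01 × 32.2 = 2757 J
Total: 11234 + 96659 + 2757 = 110650 J = 111 kJ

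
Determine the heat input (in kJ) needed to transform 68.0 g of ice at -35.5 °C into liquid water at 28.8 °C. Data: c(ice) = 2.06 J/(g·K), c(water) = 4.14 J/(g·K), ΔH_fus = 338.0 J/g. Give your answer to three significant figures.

q1 (heat ice -35.5→0.0 °C): 68.0 × 2.06 × 35.5 = 4973 J
q2 (melt at 0 °C): 68.0 × 338.0 = 22984 J
q3 (heat water 0.0→28.8 °C): 68.0 × 4.14 × 28.8 = 8108 J
Total: 4973 + 22984 + 8108 = 36065 J = 36.1 kJ

q = 36.1 kJ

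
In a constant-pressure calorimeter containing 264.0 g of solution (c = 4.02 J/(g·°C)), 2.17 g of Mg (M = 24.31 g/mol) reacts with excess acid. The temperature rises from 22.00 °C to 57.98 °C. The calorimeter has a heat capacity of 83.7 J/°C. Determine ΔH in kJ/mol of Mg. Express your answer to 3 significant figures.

ΔH = -462 kJ/mol

|ΔT| = |57.98 − 22.00| = 35.98 °C
|q_surr| = (264.0 × 4.02 + 83.7) × 35.98 = 1144.98 × 35.98 = 41200 J
n(Mg) = 2.17 / 24.31 = 0.08926 mol
Temperature rose, so q_rxn = −|q_surr| = -41.20 kJ
ΔH = q_rxn / n = -461.6 kJ/mol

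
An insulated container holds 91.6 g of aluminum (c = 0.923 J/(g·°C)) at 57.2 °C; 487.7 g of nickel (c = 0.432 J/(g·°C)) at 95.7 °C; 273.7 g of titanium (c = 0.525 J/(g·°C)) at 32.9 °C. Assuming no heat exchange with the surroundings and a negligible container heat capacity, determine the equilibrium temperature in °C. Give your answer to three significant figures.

Σ mᵢcᵢ(T − Tᵢ) = 0  ⇒  T = Σ mᵢcᵢTᵢ / Σ mᵢcᵢ
Σ mᵢcᵢ = 91.6×0.923 + 487.7×0.432 + 273.7×0.525 = 438.9257
Σ mᵢcᵢTᵢ = 84.5468×57.2 + 210.6864×95.7 + 143.6925×32.9 = 29726
T = 29726 / 438.9257 = 67.72 °C

T_f = 67.7 °C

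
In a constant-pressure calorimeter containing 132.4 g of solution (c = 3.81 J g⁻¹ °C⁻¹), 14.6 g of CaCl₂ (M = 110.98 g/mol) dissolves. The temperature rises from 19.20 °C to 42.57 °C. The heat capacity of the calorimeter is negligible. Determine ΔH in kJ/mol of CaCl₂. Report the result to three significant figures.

|ΔT| = |42.57 − 19.20| = 23.37 °C
|q_surr| = (132.4 × 3.81) × 23.37 = 504.444 × 23.37 = 11790 J
n(CaCl₂) = 14.6 / 110.98 = 0.1316 mol
Temperature rose, so q_rxn = −|q_surr| = -11.79 kJ
ΔH = q_rxn / n = -89.59 kJ/mol

ΔH = -89.6 kJ/mol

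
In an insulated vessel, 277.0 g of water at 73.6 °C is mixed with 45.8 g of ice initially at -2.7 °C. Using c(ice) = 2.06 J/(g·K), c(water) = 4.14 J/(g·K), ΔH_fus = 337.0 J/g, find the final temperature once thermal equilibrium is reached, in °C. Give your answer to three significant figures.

Heat to bring ice to 0 °C and melt it: q₁ = 45.8×2.06×2.7 + 45.8×337.0 = 15689 J
Heat the water can supply cooling to 0 °C: 277.0×4.14×73.6 = 84403.0 J > q₁, so all ice melts.
Energy balance: 277.0×4.14×(73.6 − T) = 15689 + 45.8×4.14×(T − 0)
1146.78(73.6 − T) = 15689 + 189.612 T
84403.0 − 15689 = 1336.392 T
T = 68714.0 / 1336.392 = 51.42 °C

T_f = 51.4 °C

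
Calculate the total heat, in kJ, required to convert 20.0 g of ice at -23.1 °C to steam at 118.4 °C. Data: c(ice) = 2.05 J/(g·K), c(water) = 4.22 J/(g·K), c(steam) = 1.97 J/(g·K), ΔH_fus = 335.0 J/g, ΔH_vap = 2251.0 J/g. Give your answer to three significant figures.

q1 (heat ice -23.1→0.0 °C): 20.0 × 2.05 × 23.1 = 947 J
q2 (melt at 0 °C): 20.0 × 335.0 = 6700 J
q3 (heat water 0.0→100.0 °C): 20.0 × 4.22 × 100.0 = 8440 J
q4 (vaporize at 100 °C): 20.0 × 2251.0 = 45020 J
q5 (heat steam 100.0→118.4 °C): 20.0 × 1.97 × 18.4 = 725 J
Total: 947 + 6700 + 8440 + 45020 + 725 = 61832 J = 61.8 kJ

q = 61.8 kJ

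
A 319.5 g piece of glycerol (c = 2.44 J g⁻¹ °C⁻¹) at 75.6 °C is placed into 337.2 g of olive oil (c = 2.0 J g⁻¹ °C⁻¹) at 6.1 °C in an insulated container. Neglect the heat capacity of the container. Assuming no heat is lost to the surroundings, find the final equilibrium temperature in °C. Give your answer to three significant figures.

T_f = 43.4 °C

Heat lost by glycerol = heat gained by olive oil.
(319.5)(2.44)(75.6 − T) = (337.2)(2.0)(T − 6.1)
779.58 (75.6 − T) = 674.4 (T − 6.1)
58936 − 779.58 T = 674.4 T − 4113.8
63049.8 = 1453.98 T
T = 43.36 °C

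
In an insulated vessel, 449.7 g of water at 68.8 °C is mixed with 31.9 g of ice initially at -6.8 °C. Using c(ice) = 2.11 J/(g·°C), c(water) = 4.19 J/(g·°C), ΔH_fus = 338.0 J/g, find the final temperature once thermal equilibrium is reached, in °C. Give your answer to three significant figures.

Heat to bring ice to 0 °C and melt it: q₁ = 31.9×2.11×6.8 + 31.9×338.0 = 11240 J
Heat the water can supply cooling to 0 °C: 449.7×4.19×68.8 = 129636 J > q₁, so all ice melts.
Energy balance: 449.7×4.19×(68.8 − T) = 11240 + 31.9×4.19×(T − 0)
1884.243(68.8 − T) = 11240 + 133.661 T
129636 − 11240 = 2017.904 T
T = 118396 / 2017.904 = 58.67 °C

T_f = 58.7 °C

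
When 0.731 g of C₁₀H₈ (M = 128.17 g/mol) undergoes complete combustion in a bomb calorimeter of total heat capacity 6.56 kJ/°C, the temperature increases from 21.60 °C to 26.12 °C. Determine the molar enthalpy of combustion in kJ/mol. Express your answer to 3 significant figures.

ΔH = -5200 kJ/mol

ΔT = 26.12 − 21.60 = 4.52 °C
q_cal = C_cal × ΔT = 6.56 × 4.52 = 29.6512 kJ
n = 0.731 / 128.17 = 0.005703 mol
q_rxn = −q_cal = -29.6512 kJ
ΔH = -29.6512 / 0.005703 = -5199 kJ/mol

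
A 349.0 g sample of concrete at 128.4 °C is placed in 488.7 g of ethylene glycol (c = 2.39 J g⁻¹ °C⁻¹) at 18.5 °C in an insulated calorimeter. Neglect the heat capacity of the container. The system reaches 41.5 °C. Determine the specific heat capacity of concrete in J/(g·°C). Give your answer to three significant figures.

c = 0.886 J/(g·°C)

q_gained = (488.7 × 2.39) × (41.5 − 18.5) = 26860 J
q_lost = 349.0 × c × (128.4 − 41.5) = 30328.1 c
Set equal: c = 26860 / 30328.1 = 0.886 J/(g·°C)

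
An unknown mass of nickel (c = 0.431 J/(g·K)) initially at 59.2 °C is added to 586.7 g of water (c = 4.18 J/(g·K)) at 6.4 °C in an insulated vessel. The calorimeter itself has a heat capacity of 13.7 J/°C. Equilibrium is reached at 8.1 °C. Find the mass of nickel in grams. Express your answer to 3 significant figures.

m = 190 g

q_gained = (586.7 × 4.18 + 13.7) × (8.1 − 6.4) = 4192 J
q_lost = m × 0.431 × (59.2 − 8.1) = 22.0241 m
m = 4192 / 22.0241 = 190 g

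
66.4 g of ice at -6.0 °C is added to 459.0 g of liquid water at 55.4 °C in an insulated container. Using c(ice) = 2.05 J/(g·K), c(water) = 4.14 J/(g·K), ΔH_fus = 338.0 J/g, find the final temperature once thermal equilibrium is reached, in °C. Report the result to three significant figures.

Heat to bring ice to 0 °C and melt it: q₁ = 66.4×2.05×6.0 + 66.4×338.0 = 23260 J
Heat the water can supply cooling to 0 °C: 459.0×4.14×55.4 = 105274 J > q₁, so all ice melts.
Energy balance: 459.0×4.14×(55.4 − T) = 23260 + 66.4×4.14×(T − 0)
1900.26(55.4 − T) = 23260 + 274.896 T
105274 − 23260 = 2175.156 T
T = 82014 / 2175.156 = 37.70 °C

T_f = 37.7 °C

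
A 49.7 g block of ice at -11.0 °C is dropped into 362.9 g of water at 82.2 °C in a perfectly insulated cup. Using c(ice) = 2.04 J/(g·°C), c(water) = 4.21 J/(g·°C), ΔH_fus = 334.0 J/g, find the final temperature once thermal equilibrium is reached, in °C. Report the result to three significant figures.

T_f = 62.1 °C

Heat to bring ice to 0 °C and melt it: q₁ = 49.7×2.04×11.0 + 49.7×334.0 = 17715 J
Heat the water can supply cooling to 0 °C: 362.9×4.21×82.2 = 125586 J > q₁, so all ice melts.
Energy balance: 362.9×4.21×(82.2 − T) = 17715 + 49.7×4.21×(T − 0)
1527.809(82.2 − T) = 17715 + 209.237 T
125586 − 17715 = 1737.046 T
T = 107871 / 1737.046 = 62.10 °C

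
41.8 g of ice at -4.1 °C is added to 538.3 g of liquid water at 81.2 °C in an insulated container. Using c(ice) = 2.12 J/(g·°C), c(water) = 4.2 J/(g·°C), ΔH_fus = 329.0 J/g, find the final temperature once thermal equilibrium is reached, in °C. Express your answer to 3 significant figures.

Heat to bring ice to 0 °C and melt it: q₁ = 41.8×2.12×4.1 + 41.8×329.0 = 14116 J
Heat the water can supply cooling to 0 °C: 538.3×4.2×81.2 = 183582 J > q₁, so all ice melts.
Energy balance: 538.3×4.2×(81.2 − T) = 14116 + 41.8×4.2×(T − 0)
2260.86(81.2 − T) = 14116 + 175.56 T
183582 − 14116 = 2436.42 T
T = 169466 / 2436.42 = 69.56 °C

T_f = 69.6 °C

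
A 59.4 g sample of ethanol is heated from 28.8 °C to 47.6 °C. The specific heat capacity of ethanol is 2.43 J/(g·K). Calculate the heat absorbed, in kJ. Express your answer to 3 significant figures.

q = m c ΔT = 59.4 × 2.43 × (47.6 − 28.8)
q = 59.4 × 2.43 × 18.8 = 2714 J = 2.71 kJ

q = 2.71 kJ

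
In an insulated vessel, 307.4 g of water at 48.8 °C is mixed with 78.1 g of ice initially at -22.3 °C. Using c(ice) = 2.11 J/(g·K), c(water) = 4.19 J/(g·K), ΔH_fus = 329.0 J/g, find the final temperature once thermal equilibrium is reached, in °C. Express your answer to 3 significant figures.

T_f = 20.7 °C

Heat to bring ice to 0 °C and melt it: q₁ = 78.1×2.11×22.3 + 78.1×329.0 = 29370 J
Heat the water can supply cooling to 0 °C: 307.4×4.19×48.8 = 62854.7 J > q₁, so all ice melts.
Energy balance: 307.4×4.19×(48.8 − T) = 29370 + 78.1×4.19×(T − 0)
1288.006(48.8 − T) = 29370 + 327.239 T
62854.7 − 29370 = 1615.245 T
T = 33484.7 / 1615.245 = 20.73 °C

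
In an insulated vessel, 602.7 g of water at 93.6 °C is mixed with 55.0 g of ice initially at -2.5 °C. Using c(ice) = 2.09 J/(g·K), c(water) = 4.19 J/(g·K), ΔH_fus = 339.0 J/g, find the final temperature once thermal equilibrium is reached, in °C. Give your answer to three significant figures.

Heat to bring ice to 0 °C and melt it: q₁ = 55.0×2.09×2.5 + 55.0×339.0 = 18932 J
Heat the water can supply cooling to 0 °C: 602.7×4.19×93.6 = 236369 J > q₁, so all ice melts.
Energy balance: 602.7×4.19×(93.6 − T) = 18932 + 55.0×4.19×(T − 0)
2525.313(93.6 − T) = 18932 + 230.45 T
236369 − 18932 = 2755.763 T
T = 217437 / 2755.763 = 78.90 °C

T_f = 78.9 °C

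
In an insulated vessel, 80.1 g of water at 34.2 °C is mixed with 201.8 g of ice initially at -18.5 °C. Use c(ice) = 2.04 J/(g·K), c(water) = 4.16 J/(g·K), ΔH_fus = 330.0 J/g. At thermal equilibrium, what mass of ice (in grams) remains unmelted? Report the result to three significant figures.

Heat to warm all ice to 0 °C: 201.8×2.04×18.5 = 7615.9 J
Heat released by water cooling to 0 °C: 80.1×4.16×34.2 = 11396 J
11396 J < 7615.9 + 201.8×330.0 = 74209.9 J, so not all ice melts; final T = 0 °C.
Heat left for melting: 11396 − 7615.9 = 3780.1 J
Mass melted = 3780.1 / 330.0 = 11.45 g
Ice remaining = 201.8 − 11.45 = 190.35 g

m_ice remaining = 190 g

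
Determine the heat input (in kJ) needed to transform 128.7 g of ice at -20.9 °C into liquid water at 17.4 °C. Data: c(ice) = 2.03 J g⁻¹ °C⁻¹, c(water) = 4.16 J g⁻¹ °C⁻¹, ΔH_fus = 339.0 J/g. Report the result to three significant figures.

q1 (heat ice -20.9→0.0 °C): 128.7 × 2.03 × 20.9 = 5460 J
q2 (melt at 0 °C): 128.7 × 339.0 = 43629 J
q3 (heat water 0.0→17.4 °C): 128.7 × 4.16 × 17.4 = 9316 J
Total: 5460 + 43629 + 9316 = 58405 J = 58.4 kJ

q = 58.4 kJ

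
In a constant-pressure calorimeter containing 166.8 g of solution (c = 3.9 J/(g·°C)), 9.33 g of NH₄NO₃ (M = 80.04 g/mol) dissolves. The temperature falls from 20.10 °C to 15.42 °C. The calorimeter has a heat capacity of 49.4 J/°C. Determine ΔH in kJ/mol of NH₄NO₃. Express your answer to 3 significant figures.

ΔH = 28.1 kJ/mol

|ΔT| = |15.42 − 20.10| = 4.68 °C
|q_surr| = (166.8 × 3.9 + 49.4) × 4.68 = 699.92 × 4.68 = 3276 J
n(NH₄NO₃) = 9.33 / 80.04 = 0.1166 mol
Temperature fell, so q_rxn = +|q_surr| = 3.276 kJ
ΔH = q_rxn / n = 28.10 kJ/mol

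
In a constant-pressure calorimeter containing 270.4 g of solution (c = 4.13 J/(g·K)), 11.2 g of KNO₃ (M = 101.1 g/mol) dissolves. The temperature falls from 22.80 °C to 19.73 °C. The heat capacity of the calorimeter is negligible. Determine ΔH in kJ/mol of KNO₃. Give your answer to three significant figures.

ΔH = 30.9 kJ/mol

|ΔT| = |19.73 − 22.80| = 3.07 °C
|q_surr| = (270.4 × 4.13) × 3.07 = 1116.752 × 3.07 = 3428 J
n(KNO₃) = 11.2 / 101.1 = 0.1108 mol
Temperature fell, so q_rxn = +|q_surr| = 3.428 kJ
ΔH = q_rxn / n = 30.94 kJ/mol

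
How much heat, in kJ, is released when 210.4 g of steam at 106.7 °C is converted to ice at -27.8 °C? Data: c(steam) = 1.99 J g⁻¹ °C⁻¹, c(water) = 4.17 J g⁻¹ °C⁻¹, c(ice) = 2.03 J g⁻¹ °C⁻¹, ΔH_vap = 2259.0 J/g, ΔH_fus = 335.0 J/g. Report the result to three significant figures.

q1 (cool steam 106.7→100 °C): 210.4 × 1.99 × 6.7 = 2805 J
q2 (condense at 100 °C): 210.4 × 2259.0 = 475294 J
q3 (cool water 100→0 °C): 210.4 × 4.17 × 100.0 = 87737 J
q4 (freeze at 0 °C): 210.4 × 335.0 = 70484 J
q5 (cool ice 0→-27.8 °C): 210.4 × 2.03 × 27.8 = 11874 J
Total: 2805 + 475294 + 87737 + 70484 + 11874 = 648194 J = 648 kJ

q = 648 kJ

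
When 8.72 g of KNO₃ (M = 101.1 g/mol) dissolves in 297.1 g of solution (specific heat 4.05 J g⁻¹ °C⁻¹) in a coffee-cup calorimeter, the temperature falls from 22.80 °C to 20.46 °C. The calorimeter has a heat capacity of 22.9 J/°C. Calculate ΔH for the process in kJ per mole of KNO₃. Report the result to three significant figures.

ΔH = 33.3 kJ/mol

|ΔT| = |20.46 − 22.80| = 2.34 °C
|q_surr| = (297.1 × 4.05 + 22.9) × 2.34 = 1226.155 × 2.34 = 2869 J
n(KNO₃) = 8.72 / 101.1 = 0.08625 mol
Temperature fell, so q_rxn = +|q_surr| = 2.869 kJ
ΔH = q_rxn / n = 33.26 kJ/mol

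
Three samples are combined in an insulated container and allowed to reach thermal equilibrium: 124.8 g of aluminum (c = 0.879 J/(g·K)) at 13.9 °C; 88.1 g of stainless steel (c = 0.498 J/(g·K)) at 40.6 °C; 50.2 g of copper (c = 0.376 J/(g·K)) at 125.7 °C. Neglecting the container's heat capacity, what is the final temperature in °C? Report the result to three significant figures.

Σ mᵢcᵢ(T − Tᵢ) = 0  ⇒  T = Σ mᵢcᵢTᵢ / Σ mᵢcᵢ
Σ mᵢcᵢ = 124.8×0.879 + 88.1×0.498 + 50.2×0.376 = 172.4482
Σ mᵢcᵢTᵢ = 109.6992×13.9 + 43.8738×40.6 + 18.8752×125.7 = 5678.7
T = 5678.7 / 172.4482 = 32.93 °C

T_f = 32.9 °C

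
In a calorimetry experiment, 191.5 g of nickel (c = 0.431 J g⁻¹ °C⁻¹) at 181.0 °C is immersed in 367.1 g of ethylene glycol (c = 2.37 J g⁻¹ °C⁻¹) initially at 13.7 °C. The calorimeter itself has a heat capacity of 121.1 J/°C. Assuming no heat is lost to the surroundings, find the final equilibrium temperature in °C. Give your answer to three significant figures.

T_f = 26.6 °C

Heat lost by nickel = heat gained by ethylene glycol + calorimeter.
(191.5)(0.431)(181.0 − T) = [(367.1)(2.37) + 121.1](T − 13.7)
82.5365 (181.0 − T) = 991.127 (T − 13.7)
14939 − 82.5365 T = 991.127 T − 13578
28517 = 1073.6635 T
T = 26.56 °C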